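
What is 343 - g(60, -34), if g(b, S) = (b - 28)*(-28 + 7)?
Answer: 1015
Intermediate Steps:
g(b, S) = 588 - 21*b (g(b, S) = (-28 + b)*(-21) = 588 - 21*b)
343 - g(60, -34) = 343 - (588 - 21*60) = 343 - (588 - 1260) = 343 - 1*(-672) = 343 + 672 = 1015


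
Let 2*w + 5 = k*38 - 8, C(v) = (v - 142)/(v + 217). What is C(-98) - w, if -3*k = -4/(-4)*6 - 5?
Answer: 7723/714 ≈ 10.817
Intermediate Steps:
k = -⅓ (k = -(-4/(-4)*6 - 5)/3 = -(-4*(-¼)*6 - 5)/3 = -(1*6 - 5)/3 = -(6 - 5)/3 = -⅓*1 = -⅓ ≈ -0.33333)
C(v) = (-142 + v)/(217 + v)
w = -77/6 (w = -5/2 + (-⅓*38 - 8)/2 = -5/2 + (-38/3 - 8)/2 = -5/2 + (½)*(-62/3) = -5/2 - 31/3 = -77/6 ≈ -12.833)
C(-98) - w = (-142 - 98)/(217 - 98) - 1*(-77/6) = -240/119 + 77/6 = 7723/714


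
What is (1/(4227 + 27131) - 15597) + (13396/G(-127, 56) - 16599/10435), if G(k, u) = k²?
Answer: -82320971687432313/5277743154170 ≈ -15598.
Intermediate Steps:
(1/(4227 + 27131) - 15597) + (13396/G(-127, 56) - 16599/10435) = (1/(4227 + 27131) - 15597) + (13396/((-127)²) - 16599/10435) = (1/31358 - 15597) + (13396/16129 - 16599*1/10435) = (1/31358 - 15597) + (13396*(1/16129) - 16599/10435) = -489090725/31358 + (13396/16129 - 16599/10435) = -489090725/31358 - 127938011/168306115 = -82320971687432313/5277743154170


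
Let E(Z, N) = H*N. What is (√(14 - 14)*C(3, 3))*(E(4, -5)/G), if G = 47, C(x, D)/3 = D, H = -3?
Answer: 0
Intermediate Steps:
E(Z, N) = -3*N
C(x, D) = 3*D
(√(14 - 14)*C(3, 3))*(E(4, -5)/G) = (√(14 - 14)*(3*3))*(-3*(-5)/47) = (√0*9)*(15*(1/47)) = (0*9)*(15/47) = 0*(15/47) = 0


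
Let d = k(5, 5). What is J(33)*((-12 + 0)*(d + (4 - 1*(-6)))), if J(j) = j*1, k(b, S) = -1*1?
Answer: -3564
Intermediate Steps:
k(b, S) = -1
d = -1
J(j) = j
J(33)*((-12 + 0)*(d + (4 - 1*(-6)))) = 33*((-12 + 0)*(-1 + (4 - 1*(-6)))) = 33*(-12*(-1 + (4 + 6))) = 33*(-12*(-1 + 10)) = 33*(-12*9) = 33*(-108) = -3564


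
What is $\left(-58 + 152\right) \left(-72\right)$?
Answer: $-6768$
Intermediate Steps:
$\left(-58 + 152\right) \left(-72\right) = 94 \left(-72\right) = -6768$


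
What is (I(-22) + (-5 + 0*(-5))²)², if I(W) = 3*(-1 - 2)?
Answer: 256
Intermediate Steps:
I(W) = -9 (I(W) = 3*(-3) = -9)
(I(-22) + (-5 + 0*(-5))²)² = (-9 + (-5 + 0*(-5))²)² = (-9 + (-5 + 0)²)² = (-9 + (-5)²)² = (-9 + 25)² = 16² = 256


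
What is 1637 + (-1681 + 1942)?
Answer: 1898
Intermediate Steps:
1637 + (-1681 + 1942) = 1637 + 261 = 1898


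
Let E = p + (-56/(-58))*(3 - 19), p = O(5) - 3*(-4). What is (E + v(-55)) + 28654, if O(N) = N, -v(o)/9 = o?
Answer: 845366/29 ≈ 29151.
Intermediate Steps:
v(o) = -9*o
p = 17 (p = 5 - 3*(-4) = 5 + 12 = 17)
E = 45/29 (E = 17 + (-56/(-58))*(3 - 19) = 17 - 56*(-1/58)*(-16) = 17 + (28/29)*(-16) = 17 - 448/29 = 45/29 ≈ 1.5517)
(E + v(-55)) + 28654 = (45/29 - 9*(-55)) + 28654 = (45/29 + 495) + 28654 = 14400/29 + 28654 = 845366/29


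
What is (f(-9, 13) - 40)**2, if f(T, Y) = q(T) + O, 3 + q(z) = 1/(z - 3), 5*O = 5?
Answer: 255025/144 ≈ 1771.0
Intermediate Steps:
O = 1 (O = (1/5)*5 = 1)
q(z) = -3 + 1/(-3 + z) (q(z) = -3 + 1/(z - 3) = -3 + 1/(-3 + z))
f(T, Y) = 1 + (10 - 3*T)/(-3 + T) (f(T, Y) = (10 - 3*T)/(-3 + T) + 1 = 1 + (10 - 3*T)/(-3 + T))
(f(-9, 13) - 40)**2 = ((7 - 2*(-9))/(-3 - 9) - 40)**2 = ((7 + 18)/(-12) - 40)**2 = (-1/12*25 - 40)**2 = (-25/12 - 40)**2 = (-505/12)**2 = 255025/144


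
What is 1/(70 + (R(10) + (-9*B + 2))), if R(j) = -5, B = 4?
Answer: 1/31 ≈ 0.032258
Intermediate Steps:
1/(70 + (R(10) + (-9*B + 2))) = 1/(70 + (-5 + (-9*4 + 2))) = 1/(70 + (-5 + (-36 + 2))) = 1/(70 + (-5 - 34)) = 1/(70 - 39) = 1/31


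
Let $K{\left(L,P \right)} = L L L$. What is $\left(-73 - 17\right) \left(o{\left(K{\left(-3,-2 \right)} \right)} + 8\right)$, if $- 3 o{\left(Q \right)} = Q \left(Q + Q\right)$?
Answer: $43020$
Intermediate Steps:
$K{\left(L,P \right)} = L^{3}$ ($K{\left(L,P \right)} = L^{2} L = L^{3}$)
$o{\left(Q \right)} = - \frac{2 Q^{2}}{3}$ ($o{\left(Q \right)} = - \frac{Q \left(Q + Q\right)}{3} = - \frac{Q 2 Q}{3} = - \frac{2 Q^{2}}{3}$)
$\left(-73 - 17\right) \left(o{\left(K{\left(-3,-2 \right)} \right)} + 8\right) = \left(-73 - 17\right) \left(- \frac{2 \left(\left(-3\right)^{3}\right)^{2}}{3} + 8\right) = - 90 \left(- \frac{2 \left(-27\right)^{2}}{3} + 8\right) = - 90 \left(\left(- \frac{2}{3}\right) 729 + 8\right) = - 90 \left(-486 + 8\right) = \left(-90\right) \left(-478\right) = 43020$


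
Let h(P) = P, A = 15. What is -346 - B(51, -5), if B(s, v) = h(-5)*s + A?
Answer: -106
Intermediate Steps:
B(s, v) = 15 - 5*s (B(s, v) = -5*s + 15 = 15 - 5*s)
-346 - B(51, -5) = -346 - (15 - 5*51) = -346 - (15 - 255) = -346 - 1*(-240) = -346 + 240 = -106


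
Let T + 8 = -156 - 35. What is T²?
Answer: 39601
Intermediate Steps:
T = -199 (T = -8 + (-156 - 35) = -8 - 191 = -199)
T² = (-199)² = 39601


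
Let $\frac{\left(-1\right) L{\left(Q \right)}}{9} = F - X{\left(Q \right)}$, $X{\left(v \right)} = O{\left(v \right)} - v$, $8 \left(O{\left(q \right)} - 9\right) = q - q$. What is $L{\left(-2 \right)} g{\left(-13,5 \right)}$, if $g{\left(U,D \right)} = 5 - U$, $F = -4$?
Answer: $2430$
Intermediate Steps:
$O{\left(q \right)} = 9$ ($O{\left(q \right)} = 9 + \frac{q - q}{8} = 9 + \frac{1}{8} \cdot 0 = 9 + 0 = 9$)
$X{\left(v \right)} = 9 - v$
$L{\left(Q \right)} = 117 - 9 Q$ ($L{\left(Q \right)} = - 9 \left(-4 - \left(9 - Q\right)\right) = - 9 \left(-4 + \left(-9 + Q\right)\right) = - 9 \left(-13 + Q\right) = 117 - 9 Q$)
$L{\left(-2 \right)} g{\left(-13,5 \right)} = \left(117 - -18\right) \left(5 - -13\right) = \left(117 + 18\right) \left(5 + 13\right) = 135 \cdot 18 = 2430$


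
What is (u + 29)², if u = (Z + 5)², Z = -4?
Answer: 900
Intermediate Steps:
u = 1 (u = (-4 + 5)² = 1² = 1)
(u + 29)² = (1 + 29)² = 30² = 900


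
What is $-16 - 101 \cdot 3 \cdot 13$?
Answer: $-3955$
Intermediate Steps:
$-16 - 101 \cdot 3 \cdot 13 = -16 - 3939 = -3955$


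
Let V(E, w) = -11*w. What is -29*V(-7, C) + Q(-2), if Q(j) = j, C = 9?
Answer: 2869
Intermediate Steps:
-29*V(-7, C) + Q(-2) = -(-319)*9 - 2 = -29*(-99) - 2 = 2871 - 2 = 2869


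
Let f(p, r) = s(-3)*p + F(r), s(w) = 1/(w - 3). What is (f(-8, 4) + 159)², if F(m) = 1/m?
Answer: 3713329/144 ≈ 25787.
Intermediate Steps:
s(w) = 1/(-3 + w)
f(p, r) = 1/r - p/6 (f(p, r) = p/(-3 - 3) + 1/r = p/(-6) + 1/r = -p/6 + 1/r = 1/r - p/6)
(f(-8, 4) + 159)² = ((1/4 - ⅙*(-8)) + 159)² = ((¼ + 4/3) + 159)² = (19/12 + 159)² = (1927/12)² = 3713329/144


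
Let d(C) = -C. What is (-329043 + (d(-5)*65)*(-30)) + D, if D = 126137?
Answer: -212656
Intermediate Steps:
(-329043 + (d(-5)*65)*(-30)) + D = (-329043 + (-1*(-5)*65)*(-30)) + 126137 = (-329043 + (5*65)*(-30)) + 126137 = (-329043 + 325*(-30)) + 126137 = (-329043 - 9750) + 126137 = -338793 + 126137 = -212656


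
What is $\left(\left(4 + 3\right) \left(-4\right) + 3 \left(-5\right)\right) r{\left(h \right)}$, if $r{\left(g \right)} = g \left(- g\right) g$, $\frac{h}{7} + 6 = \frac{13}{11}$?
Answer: $- \frac{2195786873}{1331} \approx -1.6497 \cdot 10^{6}$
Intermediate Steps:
$h = - \frac{371}{11}$ ($h = -42 + 7 \cdot \frac{13}{11} = -42 + \frac{91}{11} = - \frac{371}{11} \approx -33.727$)
$r{\left(g \right)} = - g^{3}$ ($r{\left(g \right)} = - g^{2} g = - g^{3}$)
$\left(\left(4 + 3\right) \left(-4\right) + 3 \left(-5\right)\right) r{\left(h \right)} = \left(\left(4 + 3\right) \left(-4\right) + 3 \left(-5\right)\right) \left(- \left(- \frac{371}{11}\right)^{3}\right) = \left(7 \left(-4\right) - 15\right) \left(\left(-1\right) \left(- \frac{51064811}{1331}\right)\right) = \left(-28 - 15\right) \frac{51064811}{1331} = \left(-43\right) \frac{51064811}{1331} = - \frac{2195786873}{1331}$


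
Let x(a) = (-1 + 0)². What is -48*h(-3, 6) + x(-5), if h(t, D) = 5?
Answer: -239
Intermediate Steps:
x(a) = 1 (x(a) = (-1)² = 1)
-48*h(-3, 6) + x(-5) = -48*5 + 1 = -240 + 1 = -239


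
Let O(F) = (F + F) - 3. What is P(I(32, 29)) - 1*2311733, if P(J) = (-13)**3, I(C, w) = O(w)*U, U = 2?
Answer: -2313930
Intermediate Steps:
O(F) = -3 + 2*F (O(F) = 2*F - 3 = -3 + 2*F)
I(C, w) = -6 + 4*w (I(C, w) = (-3 + 2*w)*2 = -6 + 4*w)
P(J) = -2197
P(I(32, 29)) - 1*2311733 = -2197 - 1*2311733 = -2197 - 2311733 = -2313930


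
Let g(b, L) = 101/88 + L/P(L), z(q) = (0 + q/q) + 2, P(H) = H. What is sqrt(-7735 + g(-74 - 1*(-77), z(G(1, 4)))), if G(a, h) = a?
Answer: I*sqrt(14970802)/44 ≈ 87.937*I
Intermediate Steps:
z(q) = 3 (z(q) = (0 + 1) + 2 = 1 + 2 = 3)
g(b, L) = 189/88 (g(b, L) = 101/88 + L/L = 101*(1/88) + 1 = 101/88 + 1 = 189/88)
sqrt(-7735 + g(-74 - 1*(-77), z(G(1, 4)))) = sqrt(-7735 + 189/88) = sqrt(-680491/88) = I*sqrt(14970802)/44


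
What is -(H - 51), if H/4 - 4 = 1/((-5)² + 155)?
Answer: 1574/45 ≈ 34.978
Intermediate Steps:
H = 721/45 (H = 16 + 4/((-5)² + 155) = 16 + 4/(25 + 155) = 16 + 4/180 = 16 + 4*(1/180) = 16 + 1/45 = 721/45 ≈ 16.022)
-(H - 51) = -(721/45 - 51) = -1*(-1574/45) = 1574/45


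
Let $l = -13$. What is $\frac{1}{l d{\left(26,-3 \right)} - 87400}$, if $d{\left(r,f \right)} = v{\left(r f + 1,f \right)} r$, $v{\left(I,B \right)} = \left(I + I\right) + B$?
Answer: $- \frac{1}{34334} \approx -2.9126 \cdot 10^{-5}$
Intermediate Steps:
$v{\left(I,B \right)} = B + 2 I$ ($v{\left(I,B \right)} = 2 I + B = B + 2 I$)
$d{\left(r,f \right)} = r \left(2 + f + 2 f r\right)$ ($d{\left(r,f \right)} = \left(f + 2 \left(r f + 1\right)\right) r = \left(f + 2 \left(f r + 1\right)\right) r = \left(f + 2 \left(1 + f r\right)\right) r = \left(f + \left(2 + 2 f r\right)\right) r = \left(2 + f + 2 f r\right) r = r \left(2 + f + 2 f r\right)$)
$\frac{1}{l d{\left(26,-3 \right)} - 87400} = \frac{1}{- 13 \cdot 26 \left(2 - 3 + 2 \left(-3\right) 26\right) - 87400} = \frac{1}{- 13 \cdot 26 \left(2 - 3 - 156\right) - 87400} = \frac{1}{- 13 \cdot 26 \left(-157\right) - 87400} = \frac{1}{\left(-13\right) \left(-4082\right) - 87400} = \frac{1}{53066 - 87400} = \frac{1}{-34334} = - \frac{1}{34334}$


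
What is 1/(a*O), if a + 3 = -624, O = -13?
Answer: 1/8151 ≈ 0.00012268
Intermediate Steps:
a = -627 (a = -3 - 624 = -627)
1/(a*O) = 1/(-627*(-13)) = 1/8151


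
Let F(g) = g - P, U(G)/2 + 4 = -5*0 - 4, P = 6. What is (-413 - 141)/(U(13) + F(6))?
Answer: 277/8 ≈ 34.625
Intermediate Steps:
U(G) = -16 (U(G) = -8 + 2*(-5*0 - 4) = -8 + 2*(0 - 4) = -8 + 2*(-4) = -8 - 8 = -16)
F(g) = -6 + g (F(g) = g - 1*6 = g - 6 = -6 + g)
(-413 - 141)/(U(13) + F(6)) = (-413 - 141)/(-16 + (-6 + 6)) = -554/(-16 + 0) = -554/(-16) = -554*(-1/16) = 277/8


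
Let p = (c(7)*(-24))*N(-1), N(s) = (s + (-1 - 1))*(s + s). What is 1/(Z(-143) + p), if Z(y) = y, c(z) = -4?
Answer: 1/433 ≈ 0.0023095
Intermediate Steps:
N(s) = 2*s*(-2 + s) (N(s) = (s - 2)*(2*s) = (-2 + s)*(2*s) = 2*s*(-2 + s))
p = 576 (p = (-4*(-24))*(2*(-1)*(-2 - 1)) = 96*(2*(-1)*(-3)) = 96*6 = 576)
1/(Z(-143) + p) = 1/(-143 + 576) = 1/433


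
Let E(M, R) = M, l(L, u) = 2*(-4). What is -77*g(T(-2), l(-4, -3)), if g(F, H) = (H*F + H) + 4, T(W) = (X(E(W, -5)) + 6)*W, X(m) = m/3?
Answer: -18788/3 ≈ -6262.7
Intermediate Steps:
l(L, u) = -8
X(m) = m/3 (X(m) = m*(⅓) = m/3)
T(W) = W*(6 + W/3) (T(W) = (W/3 + 6)*W = (6 + W/3)*W = W*(6 + W/3))
g(F, H) = 4 + H + F*H (g(F, H) = (F*H + H) + 4 = (H + F*H) + 4 = 4 + H + F*H)
-77*g(T(-2), l(-4, -3)) = -77*(4 - 8 + ((⅓)*(-2)*(18 - 2))*(-8)) = -77*(4 - 8 + ((⅓)*(-2)*16)*(-8)) = -77*(4 - 8 - 32/3*(-8)) = -77*(4 - 8 + 256/3) = -77*244/3 = -18788/3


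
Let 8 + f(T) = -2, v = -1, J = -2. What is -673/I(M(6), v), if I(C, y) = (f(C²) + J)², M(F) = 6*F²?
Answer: -673/144 ≈ -4.6736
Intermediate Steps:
f(T) = -10 (f(T) = -8 - 2 = -10)
I(C, y) = 144 (I(C, y) = (-10 - 2)² = (-12)² = 144)
-673/I(M(6), v) = -673/144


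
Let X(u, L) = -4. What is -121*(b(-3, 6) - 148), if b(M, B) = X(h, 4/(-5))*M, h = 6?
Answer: 16456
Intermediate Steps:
b(M, B) = -4*M
-121*(b(-3, 6) - 148) = -121*(-4*(-3) - 148) = -121*(12 - 148) = -121*(-136) = 16456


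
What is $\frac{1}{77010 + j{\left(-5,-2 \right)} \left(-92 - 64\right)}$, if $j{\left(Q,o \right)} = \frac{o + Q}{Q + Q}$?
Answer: $\frac{5}{384504} \approx 1.3004 \cdot 10^{-5}$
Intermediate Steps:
$j{\left(Q,o \right)} = \frac{Q + o}{2 Q}$
$\frac{1}{77010 + j{\left(-5,-2 \right)} \left(-92 - 64\right)} = \frac{1}{77010 + \frac{-5 - 2}{2 \left(-5\right)} \left(-92 - 64\right)} = \frac{1}{77010 + \frac{1}{2} \left(- \frac{1}{5}\right) \left(-7\right) \left(-156\right)} = \frac{1}{77010 + \frac{7}{10} \left(-156\right)} = \frac{1}{77010 - \frac{546}{5}} = \frac{1}{\frac{384504}{5}} = \frac{5}{384504}$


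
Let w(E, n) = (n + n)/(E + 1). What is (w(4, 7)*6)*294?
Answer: 24696/5 ≈ 4939.2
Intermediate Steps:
w(E, n) = 2*n/(1 + E) (w(E, n) = (2*n)/(1 + E) = 2*n/(1 + E))
(w(4, 7)*6)*294 = ((2*7/(1 + 4))*6)*294 = ((2*7/5)*6)*294 = ((2*7*(1/5))*6)*294 = ((14/5)*6)*294 = (84/5)*294 = 24696/5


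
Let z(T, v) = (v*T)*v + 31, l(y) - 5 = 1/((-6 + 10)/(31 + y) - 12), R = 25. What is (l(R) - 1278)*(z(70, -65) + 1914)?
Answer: -63291445475/167 ≈ -3.7899e+8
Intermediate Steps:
l(y) = 5 + 1/(-12 + 4/(31 + y)) (l(y) = 5 + 1/((-6 + 10)/(31 + y) - 12) = 5 + 1/(4/(31 + y) - 12) = 5 + 1/(-12 + 4/(31 + y)))
z(T, v) = 31 + T*v² (z(T, v) = (T*v)*v + 31 = T*v² + 31 = 31 + T*v²)
(l(R) - 1278)*(z(70, -65) + 1914) = ((1809 + 59*25)/(4*(92 + 3*25)) - 1278)*((31 + 70*(-65)²) + 1914) = ((1809 + 1475)/(4*(92 + 75)) - 1278)*((31 + 70*4225) + 1914) = ((¼)*3284/167 - 1278)*((31 + 295750) + 1914) = ((¼)*(1/167)*3284 - 1278)*(295781 + 1914) = (821/167 - 1278)*297695 = -212605/167*297695 = -63291445475/167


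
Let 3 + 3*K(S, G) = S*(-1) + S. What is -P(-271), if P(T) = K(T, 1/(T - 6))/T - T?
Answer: -73442/271 ≈ -271.00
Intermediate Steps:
K(S, G) = -1 (K(S, G) = -1 + (S*(-1) + S)/3 = -1 + (-S + S)/3 = -1 + (⅓)*0 = -1 + 0 = -1)
P(T) = -T - 1/T (P(T) = -1/T - T = -T - 1/T)
-P(-271) = -(-1*(-271) - 1/(-271)) = -(271 - 1*(-1/271)) = -(271 + 1/271) = -1*73442/271 = -73442/271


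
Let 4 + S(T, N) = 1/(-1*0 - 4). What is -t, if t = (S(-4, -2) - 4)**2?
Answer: -1089/16 ≈ -68.063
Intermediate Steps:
S(T, N) = -17/4 (S(T, N) = -4 + 1/(-1*0 - 4) = -4 + 1/(0 - 4) = -4 + 1/(-4) = -4 - 1/4 = -17/4)
t = 1089/16 (t = (-17/4 - 4)**2 = (-33/4)**2 = 1089/16 ≈ 68.063)
-t = -1*1089/16 = -1089/16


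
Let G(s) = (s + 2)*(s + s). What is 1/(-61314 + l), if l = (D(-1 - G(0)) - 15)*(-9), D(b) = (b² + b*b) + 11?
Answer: -1/61296 ≈ -1.6314e-5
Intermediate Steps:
G(s) = 2*s*(2 + s) (G(s) = (2 + s)*(2*s) = 2*s*(2 + s))
D(b) = 11 + 2*b² (D(b) = (b² + b²) + 11 = 2*b² + 11 = 11 + 2*b²)
l = 18 (l = ((11 + 2*(-1 - 2*0*(2 + 0))²) - 15)*(-9) = ((11 + 2*(-1 - 2*0*2)²) - 15)*(-9) = ((11 + 2*(-1 - 1*0)²) - 15)*(-9) = ((11 + 2*(-1 + 0)²) - 15)*(-9) = ((11 + 2*(-1)²) - 15)*(-9) = ((11 + 2*1) - 15)*(-9) = ((11 + 2) - 15)*(-9) = (13 - 15)*(-9) = -2*(-9) = 18)
1/(-61314 + l) = 1/(-61314 + 18) = 1/(-61296) = -1/61296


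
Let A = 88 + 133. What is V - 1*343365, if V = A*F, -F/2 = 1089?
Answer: -824703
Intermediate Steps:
F = -2178 (F = -2*1089 = -2178)
A = 221
V = -481338 (V = 221*(-2178) = -481338)
V - 1*343365 = -481338 - 1*343365 = -481338 - 343365 = -824703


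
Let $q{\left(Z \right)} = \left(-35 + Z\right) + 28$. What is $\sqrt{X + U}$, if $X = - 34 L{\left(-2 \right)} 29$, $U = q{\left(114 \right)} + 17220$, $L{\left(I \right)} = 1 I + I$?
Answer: $\sqrt{21271} \approx 145.85$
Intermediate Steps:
$q{\left(Z \right)} = -7 + Z$
$L{\left(I \right)} = 2 I$ ($L{\left(I \right)} = I + I = 2 I$)
$U = 17327$ ($U = \left(-7 + 114\right) + 17220 = 107 + 17220 = 17327$)
$X = 3944$ ($X = - 34 \cdot 2 \left(-2\right) 29 = \left(-34\right) \left(-4\right) 29 = 136 \cdot 29 = 3944$)
$\sqrt{X + U} = \sqrt{3944 + 17327} = \sqrt{21271}$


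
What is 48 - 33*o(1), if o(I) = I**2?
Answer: 15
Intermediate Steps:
48 - 33*o(1) = 48 - 33*1**2 = 48 - 33*1 = 48 - 33 = 15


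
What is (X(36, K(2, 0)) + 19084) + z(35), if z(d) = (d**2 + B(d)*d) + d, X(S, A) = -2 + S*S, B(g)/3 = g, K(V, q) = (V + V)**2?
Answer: 25313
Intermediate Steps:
K(V, q) = 4*V**2 (K(V, q) = (2*V)**2 = 4*V**2)
B(g) = 3*g
X(S, A) = -2 + S**2
z(d) = d + 4*d**2 (z(d) = (d**2 + (3*d)*d) + d = (d**2 + 3*d**2) + d = 4*d**2 + d = d + 4*d**2)
(X(36, K(2, 0)) + 19084) + z(35) = ((-2 + 36**2) + 19084) + 35*(1 + 4*35) = ((-2 + 1296) + 19084) + 35*(1 + 140) = (1294 + 19084) + 35*141 = 20378 + 4935 = 25313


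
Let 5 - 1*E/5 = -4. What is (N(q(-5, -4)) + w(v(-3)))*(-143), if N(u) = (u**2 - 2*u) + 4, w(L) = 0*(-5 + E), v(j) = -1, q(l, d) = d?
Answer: -4004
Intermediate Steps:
E = 45 (E = 25 - 5*(-4) = 25 + 20 = 45)
w(L) = 0 (w(L) = 0*(-5 + 45) = 0*40 = 0)
N(u) = 4 + u**2 - 2*u
(N(q(-5, -4)) + w(v(-3)))*(-143) = ((4 + (-4)**2 - 2*(-4)) + 0)*(-143) = ((4 + 16 + 8) + 0)*(-143) = (28 + 0)*(-143) = 28*(-143) = -4004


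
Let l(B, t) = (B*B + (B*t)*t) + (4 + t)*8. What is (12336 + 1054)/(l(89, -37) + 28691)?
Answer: 13390/158189 ≈ 0.084646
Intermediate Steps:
l(B, t) = 32 + B**2 + 8*t + B*t**2 (l(B, t) = (B**2 + B*t**2) + (32 + 8*t) = 32 + B**2 + 8*t + B*t**2)
(12336 + 1054)/(l(89, -37) + 28691) = (12336 + 1054)/((32 + 89**2 + 8*(-37) + 89*(-37)**2) + 28691) = 13390/((32 + 7921 - 296 + 89*1369) + 28691) = 13390/((32 + 7921 - 296 + 121841) + 28691) = 13390/(129498 + 28691) = 13390/158189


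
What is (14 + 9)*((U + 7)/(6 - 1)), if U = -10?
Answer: -69/5 ≈ -13.800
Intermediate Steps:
(14 + 9)*((U + 7)/(6 - 1)) = (14 + 9)*((-10 + 7)/(6 - 1)) = 23*(-3/5) = 23*(-3*⅕) = 23*(-⅗) = -69/5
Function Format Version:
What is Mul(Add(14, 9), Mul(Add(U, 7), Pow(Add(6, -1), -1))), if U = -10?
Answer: Rational(-69, 5) ≈ -13.800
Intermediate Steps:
Mul(Add(14, 9), Mul(Add(U, 7), Pow(Add(6, -1), -1))) = Mul(Add(14, 9), Mul(Add(-10, 7), Pow(Add(6, -1), -1))) = Mul(23, Mul(-3, Pow(5, -1))) = Mul(23, Mul(-3, Rational(1, 5))) = Mul(23, Rational(-3, 5)) = Rational(-69, 5)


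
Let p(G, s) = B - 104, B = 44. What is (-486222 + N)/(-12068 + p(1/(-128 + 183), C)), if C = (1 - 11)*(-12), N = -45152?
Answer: 265687/6064 ≈ 43.814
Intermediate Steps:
C = 120 (C = -10*(-12) = 120)
p(G, s) = -60 (p(G, s) = 44 - 104 = -60)
(-486222 + N)/(-12068 + p(1/(-128 + 183), C)) = (-486222 - 45152)/(-12068 - 60) = -531374/(-12128) = -531374*(-1/12128) = 265687/6064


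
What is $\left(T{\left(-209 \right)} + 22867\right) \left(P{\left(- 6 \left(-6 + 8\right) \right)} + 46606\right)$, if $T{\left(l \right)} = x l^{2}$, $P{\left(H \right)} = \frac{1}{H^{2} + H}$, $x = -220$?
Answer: $- \frac{19659622582443}{44} \approx -4.4681 \cdot 10^{11}$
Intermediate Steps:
$P{\left(H \right)} = \frac{1}{H + H^{2}}$
$T{\left(l \right)} = - 220 l^{2}$
$\left(T{\left(-209 \right)} + 22867\right) \left(P{\left(- 6 \left(-6 + 8\right) \right)} + 46606\right) = \left(- 220 \left(-209\right)^{2} + 22867\right) \left(\frac{1}{- 6 \left(-6 + 8\right) \left(1 - 6 \left(-6 + 8\right)\right)} + 46606\right) = \left(\left(-220\right) 43681 + 22867\right) \left(\frac{1}{\left(-6\right) 2 \left(1 - 12\right)} + 46606\right) = \left(-9609820 + 22867\right) \left(\frac{1}{\left(-12\right) \left(1 - 12\right)} + 46606\right) = - 9586953 \left(- \frac{1}{12 \left(-11\right)} + 46606\right) = - 9586953 \left(\left(- \frac{1}{12}\right) \left(- \frac{1}{11}\right) + 46606\right) = - 9586953 \left(\frac{1}{132} + 46606\right) = \left(-9586953\right) \frac{6151993}{132} = - \frac{19659622582443}{44}$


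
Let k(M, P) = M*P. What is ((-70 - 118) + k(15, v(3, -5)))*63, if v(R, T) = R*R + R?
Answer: -504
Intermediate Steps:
v(R, T) = R + R² (v(R, T) = R² + R = R + R²)
((-70 - 118) + k(15, v(3, -5)))*63 = ((-70 - 118) + 15*(3*(1 + 3)))*63 = (-188 + 15*(3*4))*63 = (-188 + 15*12)*63 = (-188 + 180)*63 = -8*63 = -504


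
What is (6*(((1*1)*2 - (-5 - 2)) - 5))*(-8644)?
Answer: -207456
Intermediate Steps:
(6*(((1*1)*2 - (-5 - 2)) - 5))*(-8644) = (6*((1*2 - 1*(-7)) - 5))*(-8644) = (6*((2 + 7) - 5))*(-8644) = (6*(9 - 5))*(-8644) = (6*4)*(-8644) = 24*(-8644) = -207456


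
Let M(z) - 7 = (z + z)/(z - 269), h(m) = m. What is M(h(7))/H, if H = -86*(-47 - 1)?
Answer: 455/270384 ≈ 0.0016828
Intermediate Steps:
H = 4128 (H = -86*(-48) = 4128)
M(z) = 7 + 2*z/(-269 + z) (M(z) = 7 + (z + z)/(z - 269) = 7 + (2*z)/(-269 + z) = 7 + 2*z/(-269 + z))
M(h(7))/H = ((-1883 + 9*7)/(-269 + 7))/4128 = ((-1883 + 63)/(-262))*(1/4128) = -1/262*(-1820)*(1/4128) = (910/131)*(1/4128) = 455/270384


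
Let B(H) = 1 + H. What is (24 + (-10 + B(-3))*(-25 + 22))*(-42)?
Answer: -2520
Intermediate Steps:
(24 + (-10 + B(-3))*(-25 + 22))*(-42) = (24 + (-10 + (1 - 3))*(-25 + 22))*(-42) = (24 + (-10 - 2)*(-3))*(-42) = (24 - 12*(-3))*(-42) = (24 + 36)*(-42) = 60*(-42) = -2520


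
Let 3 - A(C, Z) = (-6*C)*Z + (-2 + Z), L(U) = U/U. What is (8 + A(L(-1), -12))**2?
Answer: 2209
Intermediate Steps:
L(U) = 1
A(C, Z) = 5 - Z + 6*C*Z (A(C, Z) = 3 - ((-6*C)*Z + (-2 + Z)) = 3 - (-6*C*Z + (-2 + Z)) = 3 - (-2 + Z - 6*C*Z) = 3 + (2 - Z + 6*C*Z) = 5 - Z + 6*C*Z)
(8 + A(L(-1), -12))**2 = (8 + (5 - 1*(-12) + 6*1*(-12)))**2 = (8 + (5 + 12 - 72))**2 = (8 - 55)**2 = (-47)**2 = 2209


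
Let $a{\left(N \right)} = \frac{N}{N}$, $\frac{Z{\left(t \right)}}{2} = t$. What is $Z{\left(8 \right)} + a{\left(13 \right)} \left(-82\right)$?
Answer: $-66$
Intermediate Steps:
$Z{\left(t \right)} = 2 t$
$a{\left(N \right)} = 1$
$Z{\left(8 \right)} + a{\left(13 \right)} \left(-82\right) = 2 \cdot 8 + 1 \left(-82\right) = 16 - 82 = -66$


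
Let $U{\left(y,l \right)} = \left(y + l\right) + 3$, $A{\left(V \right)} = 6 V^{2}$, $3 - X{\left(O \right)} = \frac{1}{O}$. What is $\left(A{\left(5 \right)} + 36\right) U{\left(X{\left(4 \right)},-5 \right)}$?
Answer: $\frac{279}{2} \approx 139.5$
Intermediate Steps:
$X{\left(O \right)} = 3 - \frac{1}{O}$
$U{\left(y,l \right)} = 3 + l + y$ ($U{\left(y,l \right)} = \left(l + y\right) + 3 = 3 + l + y$)
$\left(A{\left(5 \right)} + 36\right) U{\left(X{\left(4 \right)},-5 \right)} = \left(6 \cdot 5^{2} + 36\right) \left(3 - 5 + \left(3 - \frac{1}{4}\right)\right) = \left(6 \cdot 25 + 36\right) \left(3 - 5 + \left(3 - \frac{1}{4}\right)\right) = \left(150 + 36\right) \left(3 - 5 + \left(3 - \frac{1}{4}\right)\right) = 186 \left(3 - 5 + \frac{11}{4}\right) = 186 \cdot \frac{3}{4} = \frac{279}{2}$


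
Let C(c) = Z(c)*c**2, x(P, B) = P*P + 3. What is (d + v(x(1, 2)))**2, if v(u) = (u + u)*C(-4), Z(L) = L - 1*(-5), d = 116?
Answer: 59536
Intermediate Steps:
x(P, B) = 3 + P**2 (x(P, B) = P**2 + 3 = 3 + P**2)
Z(L) = 5 + L (Z(L) = L + 5 = 5 + L)
C(c) = c**2*(5 + c) (C(c) = (5 + c)*c**2 = c**2*(5 + c))
v(u) = 32*u (v(u) = (u + u)*((-4)**2*(5 - 4)) = (2*u)*(16*1) = (2*u)*16 = 32*u)
(d + v(x(1, 2)))**2 = (116 + 32*(3 + 1**2))**2 = (116 + 32*(3 + 1))**2 = (116 + 32*4)**2 = (116 + 128)**2 = 244**2 = 59536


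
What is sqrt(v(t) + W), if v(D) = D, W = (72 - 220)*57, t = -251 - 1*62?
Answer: I*sqrt(8749) ≈ 93.536*I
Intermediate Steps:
t = -313 (t = -251 - 62 = -313)
W = -8436 (W = -148*57 = -8436)
sqrt(v(t) + W) = sqrt(-313 - 8436) = sqrt(-8749) = I*sqrt(8749)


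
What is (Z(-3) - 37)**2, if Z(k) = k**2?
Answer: 784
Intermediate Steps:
(Z(-3) - 37)**2 = ((-3)**2 - 37)**2 = (9 - 37)**2 = (-28)**2 = 784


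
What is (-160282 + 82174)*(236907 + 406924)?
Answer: -50288351748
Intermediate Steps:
(-160282 + 82174)*(236907 + 406924) = -78108*643831 = -50288351748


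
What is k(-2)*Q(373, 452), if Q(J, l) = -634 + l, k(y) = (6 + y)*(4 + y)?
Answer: -1456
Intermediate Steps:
k(y) = (4 + y)*(6 + y)
k(-2)*Q(373, 452) = (24 + (-2)² + 10*(-2))*(-634 + 452) = (24 + 4 - 20)*(-182) = 8*(-182) = -1456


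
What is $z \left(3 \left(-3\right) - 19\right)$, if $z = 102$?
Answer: $-2856$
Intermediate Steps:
$z \left(3 \left(-3\right) - 19\right) = 102 \left(3 \left(-3\right) - 19\right) = 102 \left(-9 - 19\right) = 102 \left(-28\right) = -2856$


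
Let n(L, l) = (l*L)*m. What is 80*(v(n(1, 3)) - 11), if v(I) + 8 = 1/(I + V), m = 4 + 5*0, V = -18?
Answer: -4600/3 ≈ -1533.3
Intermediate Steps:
m = 4 (m = 4 + 0 = 4)
n(L, l) = 4*L*l (n(L, l) = (l*L)*4 = (L*l)*4 = 4*L*l)
v(I) = -8 + 1/(-18 + I) (v(I) = -8 + 1/(I - 18) = -8 + 1/(-18 + I))
80*(v(n(1, 3)) - 11) = 80*((145 - 32*3)/(-18 + 4*1*3) - 11) = 80*((145 - 8*12)/(-18 + 12) - 11) = 80*((145 - 96)/(-6) - 11) = 80*(-1/6*49 - 11) = 80*(-49/6 - 11) = 80*(-115/6) = -4600/3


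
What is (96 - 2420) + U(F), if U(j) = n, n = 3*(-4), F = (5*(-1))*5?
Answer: -2336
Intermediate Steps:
F = -25 (F = -5*5 = -25)
n = -12
U(j) = -12
(96 - 2420) + U(F) = (96 - 2420) - 12 = -2324 - 12 = -2336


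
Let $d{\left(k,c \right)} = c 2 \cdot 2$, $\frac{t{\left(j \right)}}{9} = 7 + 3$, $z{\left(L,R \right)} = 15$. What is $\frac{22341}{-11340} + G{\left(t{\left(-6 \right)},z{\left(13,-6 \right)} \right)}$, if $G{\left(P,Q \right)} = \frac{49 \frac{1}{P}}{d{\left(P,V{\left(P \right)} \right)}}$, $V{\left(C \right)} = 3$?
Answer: $- \frac{14551}{7560} \approx -1.9247$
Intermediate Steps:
$t{\left(j \right)} = 90$ ($t{\left(j \right)} = 9 \left(7 + 3\right) = 9 \cdot 10 = 90$)
$d{\left(k,c \right)} = 4 c$ ($d{\left(k,c \right)} = 2 c 2 = 4 c$)
$G{\left(P,Q \right)} = \frac{49}{12 P}$ ($G{\left(P,Q \right)} = \frac{49 \frac{1}{P}}{4 \cdot 3} = \frac{49 \frac{1}{P}}{12} = \frac{49}{P} \frac{1}{12} = \frac{49}{12 P}$)
$\frac{22341}{-11340} + G{\left(t{\left(-6 \right)},z{\left(13,-6 \right)} \right)} = \frac{22341}{-11340} + \frac{49}{12 \cdot 90} = 22341 \left(- \frac{1}{11340}\right) + \frac{49}{12} \cdot \frac{1}{90} = - \frac{7447}{3780} + \frac{49}{1080} = - \frac{14551}{7560}$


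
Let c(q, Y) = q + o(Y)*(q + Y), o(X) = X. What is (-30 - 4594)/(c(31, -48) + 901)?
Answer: -1156/437 ≈ -2.6453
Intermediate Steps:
c(q, Y) = q + Y*(Y + q) (c(q, Y) = q + Y*(q + Y) = q + Y*(Y + q))
(-30 - 4594)/(c(31, -48) + 901) = (-30 - 4594)/((31 + (-48)² - 48*31) + 901) = -4624/((31 + 2304 - 1488) + 901) = -4624/(847 + 901) = -4624/1748 = -4624*1/1748 = -1156/437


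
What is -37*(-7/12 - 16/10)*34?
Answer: 82399/30 ≈ 2746.6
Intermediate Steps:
-37*(-7/12 - 16/10)*34 = -37*(-7*1/12 - 16*⅒)*34 = -37*(-7/12 - 8/5)*34 = -37*(-131/60)*34 = (4847/60)*34 = 82399/30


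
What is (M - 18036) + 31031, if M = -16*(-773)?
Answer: 25363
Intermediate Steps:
M = 12368
(M - 18036) + 31031 = (12368 - 18036) + 31031 = -5668 + 31031 = 25363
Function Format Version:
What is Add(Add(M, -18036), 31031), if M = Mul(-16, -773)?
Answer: 25363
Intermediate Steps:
M = 12368
Add(Add(M, -18036), 31031) = Add(Add(12368, -18036), 31031) = Add(-5668, 31031) = 25363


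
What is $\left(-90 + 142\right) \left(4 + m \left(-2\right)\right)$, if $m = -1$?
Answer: $312$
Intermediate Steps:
$\left(-90 + 142\right) \left(4 + m \left(-2\right)\right) = \left(-90 + 142\right) \left(4 - -2\right) = 52 \left(4 + 2\right) = 52 \cdot 6 = 312$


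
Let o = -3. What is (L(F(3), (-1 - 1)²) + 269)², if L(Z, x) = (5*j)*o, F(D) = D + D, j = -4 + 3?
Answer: 80656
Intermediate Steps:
j = -1
F(D) = 2*D
L(Z, x) = 15 (L(Z, x) = (5*(-1))*(-3) = -5*(-3) = 15)
(L(F(3), (-1 - 1)²) + 269)² = (15 + 269)² = 284² = 80656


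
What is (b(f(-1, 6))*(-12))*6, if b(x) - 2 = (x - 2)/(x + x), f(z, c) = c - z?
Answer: -1188/7 ≈ -169.71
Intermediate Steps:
b(x) = 2 + (-2 + x)/(2*x) (b(x) = 2 + (x - 2)/(x + x) = 2 + (-2 + x)/((2*x)) = 2 + (-2 + x)*(1/(2*x)) = 2 + (-2 + x)/(2*x))
(b(f(-1, 6))*(-12))*6 = ((5/2 - 1/(6 - 1*(-1)))*(-12))*6 = ((5/2 - 1/(6 + 1))*(-12))*6 = ((5/2 - 1/7)*(-12))*6 = ((33/14)*(-12))*6 = -198/7*6 = -1188/7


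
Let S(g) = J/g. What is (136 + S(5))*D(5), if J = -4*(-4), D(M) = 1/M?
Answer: 696/25 ≈ 27.840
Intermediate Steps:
J = 16
S(g) = 16/g
(136 + S(5))*D(5) = (136 + 16/5)/5 = (136 + 16*(⅕))*(⅕) = (136 + 16/5)*(⅕) = (696/5)*(⅕) = 696/25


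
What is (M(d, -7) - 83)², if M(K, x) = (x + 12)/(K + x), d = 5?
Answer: 29241/4 ≈ 7310.3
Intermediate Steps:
M(K, x) = (12 + x)/(K + x)
(M(d, -7) - 83)² = ((12 - 7)/(5 - 7) - 83)² = (5/(-2) - 83)² = (-½*5 - 83)² = (-5/2 - 83)² = (-171/2)² = 29241/4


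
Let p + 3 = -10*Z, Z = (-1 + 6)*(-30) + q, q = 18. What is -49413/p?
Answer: -16471/439 ≈ -37.519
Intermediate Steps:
Z = -132 (Z = (-1 + 6)*(-30) + 18 = 5*(-30) + 18 = -150 + 18 = -132)
p = 1317 (p = -3 - 10*(-132) = -3 + 1320 = 1317)
-49413/p = -49413/1317 = -49413*1/1317 = -16471/439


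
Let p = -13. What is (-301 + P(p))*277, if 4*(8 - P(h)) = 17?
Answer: -329353/4 ≈ -82338.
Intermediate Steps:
P(h) = 15/4 (P(h) = 8 - ¼*17 = 8 - 17/4 = 15/4)
(-301 + P(p))*277 = (-301 + 15/4)*277 = -1189/4*277 = -329353/4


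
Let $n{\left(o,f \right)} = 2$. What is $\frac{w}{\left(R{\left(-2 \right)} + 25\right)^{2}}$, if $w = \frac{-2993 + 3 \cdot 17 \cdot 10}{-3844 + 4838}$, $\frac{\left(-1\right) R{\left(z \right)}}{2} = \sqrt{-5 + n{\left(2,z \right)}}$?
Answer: $- \frac{2483 i}{99400 \sqrt{3} + 609322 i} \approx -0.0037737 - 0.0010663 i$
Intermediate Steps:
$R{\left(z \right)} = - 2 i \sqrt{3}$ ($R{\left(z \right)} = - 2 \sqrt{-5 + 2} = - 2 \sqrt{-3} = - 2 i \sqrt{3}$)
$w = - \frac{2483}{994}$ ($w = \frac{-2993 + 51 \cdot 10}{994} = \left(-2993 + 510\right) \frac{1}{994} = \left(-2483\right) \frac{1}{994} = - \frac{2483}{994} \approx -2.498$)
$\frac{w}{\left(R{\left(-2 \right)} + 25\right)^{2}} = - \frac{2483}{994 \left(- 2 i \sqrt{3} + 25\right)^{2}} = - \frac{2483}{994 \left(25 - 2 i \sqrt{3}\right)^{2}}$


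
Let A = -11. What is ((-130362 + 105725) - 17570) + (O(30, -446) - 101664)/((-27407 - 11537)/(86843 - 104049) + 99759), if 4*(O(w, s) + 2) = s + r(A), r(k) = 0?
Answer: -72449741605351/1716492298 ≈ -42208.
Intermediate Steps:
O(w, s) = -2 + s/4 (O(w, s) = -2 + (s + 0)/4 = -2 + s/4)
((-130362 + 105725) - 17570) + (O(30, -446) - 101664)/((-27407 - 11537)/(86843 - 104049) + 99759) = ((-130362 + 105725) - 17570) + ((-2 + (¼)*(-446)) - 101664)/((-27407 - 11537)/(86843 - 104049) + 99759) = (-24637 - 17570) + ((-2 - 223/2) - 101664)/(-38944/(-17206) + 99759) = -42207 + (-227/2 - 101664)/(-38944*(-1/17206) + 99759) = -42207 - 203555/(2*(19472/8603 + 99759)) = -42207 - 203555/(2*858246149/8603) = -42207 - 203555/2*8603/858246149 = -42207 - 1751183665/1716492298 = -72449741605351/1716492298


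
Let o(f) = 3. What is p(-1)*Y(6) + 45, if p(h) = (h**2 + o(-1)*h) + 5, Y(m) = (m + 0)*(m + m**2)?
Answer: 801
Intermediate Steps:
Y(m) = m*(m + m**2)
p(h) = 5 + h**2 + 3*h (p(h) = (h**2 + 3*h) + 5 = 5 + h**2 + 3*h)
p(-1)*Y(6) + 45 = (5 + (-1)**2 + 3*(-1))*(6**2*(1 + 6)) + 45 = (5 + 1 - 3)*(36*7) + 45 = 3*252 + 45 = 756 + 45 = 801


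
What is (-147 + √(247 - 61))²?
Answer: (147 - √186)² ≈ 17785.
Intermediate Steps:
(-147 + √(247 - 61))² = (-147 + √186)²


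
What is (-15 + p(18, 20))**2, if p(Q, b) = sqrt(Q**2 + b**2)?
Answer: 949 - 60*sqrt(181) ≈ 141.78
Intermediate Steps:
(-15 + p(18, 20))**2 = (-15 + sqrt(18**2 + 20**2))**2 = (-15 + sqrt(324 + 400))**2 = (-15 + sqrt(724))**2 = (-15 + 2*sqrt(181))**2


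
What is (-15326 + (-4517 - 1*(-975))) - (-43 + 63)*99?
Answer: -20848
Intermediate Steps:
(-15326 + (-4517 - 1*(-975))) - (-43 + 63)*99 = (-15326 + (-4517 + 975)) - 20*99 = (-15326 - 3542) - 1*1980 = -18868 - 1980 = -20848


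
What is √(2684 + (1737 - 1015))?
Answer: √3406 ≈ 58.361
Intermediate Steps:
√(2684 + (1737 - 1015)) = √(2684 + 722) = √3406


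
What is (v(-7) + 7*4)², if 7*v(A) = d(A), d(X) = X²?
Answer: 1225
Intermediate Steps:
v(A) = A²/7
(v(-7) + 7*4)² = ((⅐)*(-7)² + 7*4)² = ((⅐)*49 + 28)² = (7 + 28)² = 35² = 1225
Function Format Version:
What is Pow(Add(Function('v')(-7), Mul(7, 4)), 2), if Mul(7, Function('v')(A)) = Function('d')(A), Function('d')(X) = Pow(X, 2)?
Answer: 1225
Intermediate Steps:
Function('v')(A) = Mul(Rational(1, 7), Pow(A, 2))
Pow(Add(Function('v')(-7), Mul(7, 4)), 2) = Pow(Add(Mul(Rational(1, 7), Pow(-7, 2)), Mul(7, 4)), 2) = Pow(Add(Mul(Rational(1, 7), 49), 28), 2) = Pow(Add(7, 28), 2) = Pow(35, 2) = 1225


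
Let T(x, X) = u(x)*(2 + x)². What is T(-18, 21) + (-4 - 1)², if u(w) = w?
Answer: -4583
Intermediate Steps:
T(x, X) = x*(2 + x)²
T(-18, 21) + (-4 - 1)² = -18*(2 - 18)² + (-4 - 1)² = -18*(-16)² + (-5)² = -18*256 + 25 = -4608 + 25 = -4583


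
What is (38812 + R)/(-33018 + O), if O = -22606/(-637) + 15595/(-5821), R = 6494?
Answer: -55997868654/40769443025 ≈ -1.3735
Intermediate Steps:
O = 121655511/3707977 (O = -22606*(-1/637) + 15595*(-1/5821) = 22606/637 - 15595/5821 = 121655511/3707977 ≈ 32.809)
(38812 + R)/(-33018 + O) = (38812 + 6494)/(-33018 + 121655511/3707977) = 45306/(-122308329075/3707977) = 45306*(-3707977/122308329075) = -55997868654/40769443025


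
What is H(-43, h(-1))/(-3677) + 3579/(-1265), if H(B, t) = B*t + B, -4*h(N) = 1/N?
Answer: -52367957/18605620 ≈ -2.8146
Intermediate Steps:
h(N) = -1/(4*N)
H(B, t) = B + B*t
H(-43, h(-1))/(-3677) + 3579/(-1265) = -43*(1 - 1/4/(-1))/(-3677) + 3579/(-1265) = -43*(1 - 1/4*(-1))*(-1/3677) + 3579*(-1/1265) = -43*(1 + 1/4)*(-1/3677) - 3579/1265 = -43*5/4*(-1/3677) - 3579/1265 = -215/4*(-1/3677) - 3579/1265 = 215/14708 - 3579/1265 = -52367957/18605620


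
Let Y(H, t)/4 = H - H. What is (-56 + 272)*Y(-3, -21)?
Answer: 0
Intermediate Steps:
Y(H, t) = 0 (Y(H, t) = 4*(H - H) = 4*0 = 0)
(-56 + 272)*Y(-3, -21) = (-56 + 272)*0 = 216*0 = 0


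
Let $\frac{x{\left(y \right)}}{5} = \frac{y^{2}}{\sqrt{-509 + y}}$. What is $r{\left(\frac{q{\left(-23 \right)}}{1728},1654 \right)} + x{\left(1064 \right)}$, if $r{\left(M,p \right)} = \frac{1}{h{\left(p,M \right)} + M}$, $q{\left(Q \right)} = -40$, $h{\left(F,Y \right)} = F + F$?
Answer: $\frac{216}{714523} + \frac{1132096 \sqrt{555}}{111} \approx 2.4027 \cdot 10^{5}$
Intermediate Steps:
$h{\left(F,Y \right)} = 2 F$
$r{\left(M,p \right)} = \frac{1}{M + 2 p}$ ($r{\left(M,p \right)} = \frac{1}{2 p + M} = \frac{1}{M + 2 p}$)
$x{\left(y \right)} = \frac{5 y^{2}}{\sqrt{-509 + y}}$ ($x{\left(y \right)} = 5 \frac{y^{2}}{\sqrt{-509 + y}} = \frac{5 y^{2}}{\sqrt{-509 + y}}$)
$r{\left(\frac{q{\left(-23 \right)}}{1728},1654 \right)} + x{\left(1064 \right)} = \frac{1}{- \frac{40}{1728} + 2 \cdot 1654} + \frac{5 \cdot 1064^{2}}{\sqrt{-509 + 1064}} = \frac{1}{\left(-40\right) \frac{1}{1728} + 3308} + 5 \cdot 1132096 \frac{1}{\sqrt{555}} = \frac{1}{- \frac{5}{216} + 3308} + 5 \cdot 1132096 \frac{\sqrt{555}}{555} = \frac{1}{\frac{714523}{216}} + \frac{1132096 \sqrt{555}}{111} = \frac{216}{714523} + \frac{1132096 \sqrt{555}}{111}$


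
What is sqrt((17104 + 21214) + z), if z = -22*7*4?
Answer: sqrt(37702) ≈ 194.17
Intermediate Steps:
z = -616 (z = -154*4 = -616)
sqrt((17104 + 21214) + z) = sqrt((17104 + 21214) - 616) = sqrt(38318 - 616) = sqrt(37702)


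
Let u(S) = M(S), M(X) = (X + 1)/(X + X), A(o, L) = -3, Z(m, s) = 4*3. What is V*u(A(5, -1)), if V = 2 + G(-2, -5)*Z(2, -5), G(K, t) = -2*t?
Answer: 122/3 ≈ 40.667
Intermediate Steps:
Z(m, s) = 12
M(X) = (1 + X)/(2*X) (M(X) = (1 + X)/((2*X)) = (1 + X)*(1/(2*X)) = (1 + X)/(2*X))
u(S) = (1 + S)/(2*S)
V = 122 (V = 2 - 2*(-5)*12 = 2 + 10*12 = 2 + 120 = 122)
V*u(A(5, -1)) = 122*((1/2)*(1 - 3)/(-3)) = 122*((1/2)*(-1/3)*(-2)) = 122*(1/3) = 122/3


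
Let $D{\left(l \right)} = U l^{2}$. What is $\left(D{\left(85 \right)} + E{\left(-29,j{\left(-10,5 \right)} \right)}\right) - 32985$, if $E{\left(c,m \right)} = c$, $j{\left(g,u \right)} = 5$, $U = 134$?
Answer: $935136$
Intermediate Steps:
$D{\left(l \right)} = 134 l^{2}$
$\left(D{\left(85 \right)} + E{\left(-29,j{\left(-10,5 \right)} \right)}\right) - 32985 = \left(134 \cdot 85^{2} - 29\right) - 32985 = \left(134 \cdot 7225 - 29\right) - 32985 = \left(968150 - 29\right) - 32985 = 968121 - 32985 = 935136$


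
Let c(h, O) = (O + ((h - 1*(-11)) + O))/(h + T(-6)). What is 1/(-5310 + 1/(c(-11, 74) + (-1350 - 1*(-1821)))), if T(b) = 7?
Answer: -434/2304539 ≈ -0.00018832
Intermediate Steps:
c(h, O) = (11 + h + 2*O)/(7 + h) (c(h, O) = (O + ((h - 1*(-11)) + O))/(h + 7) = (O + ((h + 11) + O))/(7 + h) = (O + ((11 + h) + O))/(7 + h) = (O + (11 + O + h))/(7 + h) = (11 + h + 2*O)/(7 + h))
1/(-5310 + 1/(c(-11, 74) + (-1350 - 1*(-1821)))) = 1/(-5310 + 1/((11 - 11 + 2*74)/(7 - 11) + (-1350 - 1*(-1821)))) = 1/(-5310 + 1/((11 - 11 + 148)/(-4) + (-1350 + 1821))) = 1/(-5310 + 1/(-1/4*148 + 471)) = 1/(-5310 + 1/(-37 + 471)) = 1/(-5310 + 1/434) = 1/(-2304539/434) = -434/2304539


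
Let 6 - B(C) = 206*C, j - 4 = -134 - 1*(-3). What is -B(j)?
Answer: -26168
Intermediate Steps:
j = -127 (j = 4 + (-134 - 1*(-3)) = 4 + (-134 + 3) = 4 - 131 = -127)
B(C) = 6 - 206*C
-B(j) = -(6 - 206*(-127)) = -(6 + 26162) = -1*26168 = -26168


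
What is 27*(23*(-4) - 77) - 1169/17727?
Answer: -80889470/17727 ≈ -4563.1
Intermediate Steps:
27*(23*(-4) - 77) - 1169/17727 = 27*(-92 - 77) - 1169*1/17727 = 27*(-169) - 1169/17727 = -4563 - 1169/17727 = -80889470/17727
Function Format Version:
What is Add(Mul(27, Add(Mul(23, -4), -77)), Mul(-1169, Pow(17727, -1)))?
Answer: Rational(-80889470, 17727) ≈ -4563.1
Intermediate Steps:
Add(Mul(27, Add(Mul(23, -4), -77)), Mul(-1169, Pow(17727, -1))) = Add(Mul(27, Add(-92, -77)), Mul(-1169, Rational(1, 17727))) = Add(Mul(27, -169), Rational(-1169, 17727)) = Add(-4563, Rational(-1169, 17727)) = Rational(-80889470, 17727)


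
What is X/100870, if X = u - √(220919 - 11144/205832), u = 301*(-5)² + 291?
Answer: 3908/50435 - √146244242123782/2595284230 ≈ 0.072826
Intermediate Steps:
u = 7816 (u = 301*25 + 291 = 7525 + 291 = 7816)
X = 7816 - √146244242123782/25729 (X = 7816 - √(220919 - 11144/205832) = 7816 - √(220919 - 11144*1/205832) = 7816 - √(220919 - 1393/25729) = 7816 - √(5684023558/25729) = 7816 - √146244242123782/25729 ≈ 7346.0)
X/100870 = (7816 - √146244242123782/25729)/100870 = (7816 - √146244242123782/25729)*(1/100870) = 3908/50435 - √146244242123782/2595284230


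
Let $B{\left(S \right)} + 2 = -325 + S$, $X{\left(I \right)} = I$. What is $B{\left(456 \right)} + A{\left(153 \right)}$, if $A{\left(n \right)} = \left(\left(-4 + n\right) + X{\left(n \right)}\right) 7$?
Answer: $2243$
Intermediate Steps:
$B{\left(S \right)} = -327 + S$ ($B{\left(S \right)} = -2 + \left(-325 + S\right) = -327 + S$)
$A{\left(n \right)} = -28 + 14 n$ ($A{\left(n \right)} = \left(\left(-4 + n\right) + n\right) 7 = \left(-4 + 2 n\right) 7 = -28 + 14 n$)
$B{\left(456 \right)} + A{\left(153 \right)} = \left(-327 + 456\right) + \left(-28 + 14 \cdot 153\right) = 129 + \left(-28 + 2142\right) = 129 + 2114 = 2243$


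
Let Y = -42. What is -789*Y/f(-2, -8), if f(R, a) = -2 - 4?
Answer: -5523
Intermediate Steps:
f(R, a) = -6
-789*Y/f(-2, -8) = -(-33138)/(-6) = -(-33138)*(-1)/6 = -789*7 = -5523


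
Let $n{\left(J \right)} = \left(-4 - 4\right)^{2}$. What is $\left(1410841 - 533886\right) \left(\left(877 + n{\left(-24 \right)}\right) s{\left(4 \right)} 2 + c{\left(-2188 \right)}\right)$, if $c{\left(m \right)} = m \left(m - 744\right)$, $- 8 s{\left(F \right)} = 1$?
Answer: $\frac{22502597774465}{4} \approx 5.6257 \cdot 10^{12}$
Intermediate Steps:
$s{\left(F \right)} = - \frac{1}{8}$ ($s{\left(F \right)} = \left(- \frac{1}{8}\right) 1 = - \frac{1}{8}$)
$c{\left(m \right)} = m \left(-744 + m\right)$
$n{\left(J \right)} = 64$ ($n{\left(J \right)} = \left(-8\right)^{2} = 64$)
$\left(1410841 - 533886\right) \left(\left(877 + n{\left(-24 \right)}\right) s{\left(4 \right)} 2 + c{\left(-2188 \right)}\right) = \left(1410841 - 533886\right) \left(\left(877 + 64\right) \left(\left(- \frac{1}{8}\right) 2\right) - 2188 \left(-744 - 2188\right)\right) = 876955 \left(941 \left(- \frac{1}{4}\right) - -6415216\right) = 876955 \left(- \frac{941}{4} + 6415216\right) = 876955 \cdot \frac{25659923}{4} = \frac{22502597774465}{4}$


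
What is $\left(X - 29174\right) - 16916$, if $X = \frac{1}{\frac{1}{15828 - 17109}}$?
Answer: $-47371$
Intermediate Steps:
$X = -1281$ ($X = \frac{1}{\frac{1}{-1281}} = \frac{1}{- \frac{1}{1281}} = -1281$)
$\left(X - 29174\right) - 16916 = \left(-1281 - 29174\right) - 16916 = -30455 - 16916 = -47371$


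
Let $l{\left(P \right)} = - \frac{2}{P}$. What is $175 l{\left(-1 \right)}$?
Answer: $350$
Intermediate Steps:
$175 l{\left(-1 \right)} = 175 \left(- \frac{2}{-1}\right) = 175 \left(\left(-2\right) \left(-1\right)\right) = 175 \cdot 2 = 350$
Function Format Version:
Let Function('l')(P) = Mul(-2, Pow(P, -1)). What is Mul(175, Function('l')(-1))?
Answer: 350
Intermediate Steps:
Mul(175, Function('l')(-1)) = Mul(175, Mul(-2, Pow(-1, -1))) = Mul(175, Mul(-2, -1)) = Mul(175, 2) = 350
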